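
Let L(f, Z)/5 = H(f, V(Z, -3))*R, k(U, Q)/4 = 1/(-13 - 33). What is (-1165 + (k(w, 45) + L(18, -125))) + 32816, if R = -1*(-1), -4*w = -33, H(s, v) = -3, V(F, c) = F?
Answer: 727626/23 ≈ 31636.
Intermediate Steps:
w = 33/4 (w = -¼*(-33) = 33/4 ≈ 8.2500)
R = 1
k(U, Q) = -2/23 (k(U, Q) = 4/(-13 - 33) = 4/(-46) = 4*(-1/46) = -2/23)
L(f, Z) = -15 (L(f, Z) = 5*(-3*1) = 5*(-3) = -15)
(-1165 + (k(w, 45) + L(18, -125))) + 32816 = (-1165 + (-2/23 - 15)) + 32816 = (-1165 - 347/23) + 32816 = -27142/23 + 32816 = 727626/23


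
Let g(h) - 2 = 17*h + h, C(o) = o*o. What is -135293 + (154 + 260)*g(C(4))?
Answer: -15233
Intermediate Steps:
C(o) = o**2
g(h) = 2 + 18*h (g(h) = 2 + (17*h + h) = 2 + 18*h)
-135293 + (154 + 260)*g(C(4)) = -135293 + (154 + 260)*(2 + 18*4**2) = -135293 + 414*(2 + 18*16) = -135293 + 414*(2 + 288) = -135293 + 414*290 = -135293 + 120060 = -15233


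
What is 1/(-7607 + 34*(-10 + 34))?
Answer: -1/6791 ≈ -0.00014725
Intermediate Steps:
1/(-7607 + 34*(-10 + 34)) = 1/(-7607 + 34*24) = 1/(-7607 + 816) = 1/(-6791) = -1/6791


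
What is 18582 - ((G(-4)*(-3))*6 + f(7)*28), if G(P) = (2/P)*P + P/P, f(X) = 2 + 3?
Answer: 18496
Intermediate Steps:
f(X) = 5
G(P) = 3 (G(P) = 2 + 1 = 3)
18582 - ((G(-4)*(-3))*6 + f(7)*28) = 18582 - ((3*(-3))*6 + 5*28) = 18582 - (-9*6 + 140) = 18582 - (-54 + 140) = 18582 - 1*86 = 18582 - 86 = 18496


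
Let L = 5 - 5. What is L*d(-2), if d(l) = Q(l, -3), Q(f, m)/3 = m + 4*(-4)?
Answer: 0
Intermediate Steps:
Q(f, m) = -48 + 3*m (Q(f, m) = 3*(m + 4*(-4)) = 3*(m - 16) = 3*(-16 + m) = -48 + 3*m)
d(l) = -57 (d(l) = -48 + 3*(-3) = -48 - 9 = -57)
L = 0
L*d(-2) = 0*(-57) = 0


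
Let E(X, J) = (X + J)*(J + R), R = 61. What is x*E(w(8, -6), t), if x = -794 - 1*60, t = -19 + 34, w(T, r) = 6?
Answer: -1362984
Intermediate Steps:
t = 15
E(X, J) = (61 + J)*(J + X) (E(X, J) = (X + J)*(J + 61) = (J + X)*(61 + J) = (61 + J)*(J + X))
x = -854 (x = -794 - 60 = -854)
x*E(w(8, -6), t) = -854*(15² + 61*15 + 61*6 + 15*6) = -854*(225 + 915 + 366 + 90) = -854*1596 = -1362984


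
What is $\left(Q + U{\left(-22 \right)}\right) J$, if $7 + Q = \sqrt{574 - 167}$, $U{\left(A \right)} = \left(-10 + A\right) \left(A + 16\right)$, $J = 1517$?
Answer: $280645 + 1517 \sqrt{407} \approx 3.1125 \cdot 10^{5}$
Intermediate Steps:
$U{\left(A \right)} = \left(-10 + A\right) \left(16 + A\right)$
$Q = -7 + \sqrt{407}$ ($Q = -7 + \sqrt{574 - 167} = -7 + \sqrt{407} \approx 13.174$)
$\left(Q + U{\left(-22 \right)}\right) J = \left(\left(-7 + \sqrt{407}\right) + \left(-160 + \left(-22\right)^{2} + 6 \left(-22\right)\right)\right) 1517 = \left(\left(-7 + \sqrt{407}\right) - -192\right) 1517 = \left(\left(-7 + \sqrt{407}\right) + 192\right) 1517 = \left(185 + \sqrt{407}\right) 1517 = 280645 + 1517 \sqrt{407}$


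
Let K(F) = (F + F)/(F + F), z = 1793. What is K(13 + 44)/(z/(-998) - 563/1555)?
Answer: -1551890/3349989 ≈ -0.46325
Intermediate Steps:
K(F) = 1 (K(F) = (2*F)/((2*F)) = (2*F)*(1/(2*F)) = 1)
K(13 + 44)/(z/(-998) - 563/1555) = 1/(1793/(-998) - 563/1555) = 1/(1793*(-1/998) - 563*1/1555) = 1/(-1793/998 - 563/1555) = 1/(-3349989/1551890) = 1*(-1551890/3349989) = -1551890/3349989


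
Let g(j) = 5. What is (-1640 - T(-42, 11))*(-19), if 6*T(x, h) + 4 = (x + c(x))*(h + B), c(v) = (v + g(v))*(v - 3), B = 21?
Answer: 586834/3 ≈ 1.9561e+5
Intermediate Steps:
c(v) = (-3 + v)*(5 + v) (c(v) = (v + 5)*(v - 3) = (5 + v)*(-3 + v) = (-3 + v)*(5 + v))
T(x, h) = -⅔ + (21 + h)*(-15 + x² + 3*x)/6 (T(x, h) = -⅔ + ((x + (-15 + x² + 2*x))*(h + 21))/6 = -⅔ + ((-15 + x² + 3*x)*(21 + h))/6 = -⅔ + ((21 + h)*(-15 + x² + 3*x))/6 = -⅔ + (21 + h)*(-15 + x² + 3*x)/6)
(-1640 - T(-42, 11))*(-19) = (-1640 - (-319/6 + (7/2)*(-42)² + (21/2)*(-42) + (⅙)*11*(-42) + (⅙)*11*(-15 + (-42)² + 2*(-42))))*(-19) = (-1640 - (-319/6 + (7/2)*1764 - 441 - 77 + (⅙)*11*(-15 + 1764 - 84)))*(-19) = (-1640 - (-319/6 + 6174 - 441 - 77 + (⅙)*11*1665))*(-19) = (-1640 - (-319/6 + 6174 - 441 - 77 + 6105/2))*(-19) = (-1640 - 1*25966/3)*(-19) = (-1640 - 25966/3)*(-19) = -30886/3*(-19) = 586834/3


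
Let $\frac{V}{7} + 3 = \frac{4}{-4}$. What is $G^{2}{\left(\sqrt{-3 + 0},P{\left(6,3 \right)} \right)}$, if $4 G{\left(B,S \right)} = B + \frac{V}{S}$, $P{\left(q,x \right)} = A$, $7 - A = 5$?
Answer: $\frac{\left(14 - i \sqrt{3}\right)^{2}}{16} \approx 12.063 - 3.0311 i$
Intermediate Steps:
$A = 2$ ($A = 7 - 5 = 2$)
$V = -28$ ($V = -21 + 7 \frac{4}{-4} = -21 + 7 \cdot 4 \left(- \frac{1}{4}\right) = -21 + 7 \left(-1\right) = -21 - 7 = -28$)
$P{\left(q,x \right)} = 2$
$G{\left(B,S \right)} = - \frac{7}{S} + \frac{B}{4}$ ($G{\left(B,S \right)} = \frac{B - \frac{28}{S}}{4} = - \frac{7}{S} + \frac{B}{4}$)
$G^{2}{\left(\sqrt{-3 + 0},P{\left(6,3 \right)} \right)} = \left(- \frac{7}{2} + \frac{\sqrt{-3 + 0}}{4}\right)^{2} = \left(\left(-7\right) \frac{1}{2} + \frac{\sqrt{-3}}{4}\right)^{2} = \left(- \frac{7}{2} + \frac{i \sqrt{3}}{4}\right)^{2}$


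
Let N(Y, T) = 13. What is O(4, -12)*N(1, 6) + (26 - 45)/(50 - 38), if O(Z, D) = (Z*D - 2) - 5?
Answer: -8599/12 ≈ -716.58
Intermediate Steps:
O(Z, D) = -7 + D*Z (O(Z, D) = (D*Z - 2) - 5 = (-2 + D*Z) - 5 = -7 + D*Z)
O(4, -12)*N(1, 6) + (26 - 45)/(50 - 38) = (-7 - 12*4)*13 + (26 - 45)/(50 - 38) = (-7 - 48)*13 - 19/12 = -55*13 - 19*1/12 = -715 - 19/12 = -8599/12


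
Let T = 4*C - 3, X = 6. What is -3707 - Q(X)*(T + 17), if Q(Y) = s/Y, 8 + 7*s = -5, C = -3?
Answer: -77834/21 ≈ -3706.4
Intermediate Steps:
s = -13/7 (s = -8/7 + (⅐)*(-5) = -8/7 - 5/7 = -13/7 ≈ -1.8571)
T = -15 (T = 4*(-3) - 3 = -12 - 3 = -15)
Q(Y) = -13/(7*Y)
-3707 - Q(X)*(T + 17) = -3707 - (-13/7/6)*(-15 + 17) = -3707 - (-13/7*⅙)*2 = -3707 - (-13)*2/42 = -3707 - 1*(-13/21) = -3707 + 13/21 = -77834/21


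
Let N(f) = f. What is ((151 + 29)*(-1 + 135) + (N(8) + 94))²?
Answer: 586705284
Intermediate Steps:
((151 + 29)*(-1 + 135) + (N(8) + 94))² = ((151 + 29)*(-1 + 135) + (8 + 94))² = (180*134 + 102)² = (24120 + 102)² = 24222² = 586705284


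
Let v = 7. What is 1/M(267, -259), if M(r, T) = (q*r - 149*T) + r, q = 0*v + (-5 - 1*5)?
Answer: 1/36188 ≈ 2.7633e-5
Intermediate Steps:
q = -10 (q = 0*7 + (-5 - 1*5) = 0 + (-5 - 5) = 0 - 10 = -10)
M(r, T) = -149*T - 9*r (M(r, T) = (-10*r - 149*T) + r = (-149*T - 10*r) + r = -149*T - 9*r)
1/M(267, -259) = 1/(-149*(-259) - 9*267) = 1/(38591 - 2403) = 1/36188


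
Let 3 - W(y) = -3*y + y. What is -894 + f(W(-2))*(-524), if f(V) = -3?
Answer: 678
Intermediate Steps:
W(y) = 3 + 2*y (W(y) = 3 - (-3*y + y) = 3 - (-2)*y = 3 + 2*y)
-894 + f(W(-2))*(-524) = -894 - 3*(-524) = -894 + 1572 = 678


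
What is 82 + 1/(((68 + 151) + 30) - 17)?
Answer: 19025/232 ≈ 82.004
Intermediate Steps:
82 + 1/(((68 + 151) + 30) - 17) = 82 + 1/((219 + 30) - 17) = 82 + 1/(249 - 17) = 82 + 1/232 = 19025/232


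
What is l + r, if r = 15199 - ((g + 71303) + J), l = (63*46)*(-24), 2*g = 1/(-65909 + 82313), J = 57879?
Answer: -6021416281/32808 ≈ -1.8354e+5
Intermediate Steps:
g = 1/32808 (g = 1/(2*(-65909 + 82313)) = (½)/16404 = (½)*(1/16404) = 1/32808 ≈ 3.0480e-5)
l = -69552 (l = 2898*(-24) = -69552)
r = -3739554265/32808 (r = 15199 - ((1/32808 + 71303) + 57879) = 15199 - (2339308825/32808 + 57879) = 15199 - 1*4238203057/32808 = 15199 - 4238203057/32808 = -3739554265/32808 ≈ -1.1398e+5)
l + r = -69552 - 3739554265/32808 = -6021416281/32808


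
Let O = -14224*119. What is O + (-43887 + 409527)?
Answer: -1327016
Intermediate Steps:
O = -1692656
O + (-43887 + 409527) = -1692656 + (-43887 + 409527) = -1692656 + 365640 = -1327016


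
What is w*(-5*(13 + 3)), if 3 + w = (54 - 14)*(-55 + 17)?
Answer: 121840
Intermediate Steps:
w = -1523 (w = -3 + (54 - 14)*(-55 + 17) = -3 + 40*(-38) = -3 - 1520 = -1523)
w*(-5*(13 + 3)) = -(-7615)*(13 + 3) = -(-7615)*16 = -1523*(-80) = 121840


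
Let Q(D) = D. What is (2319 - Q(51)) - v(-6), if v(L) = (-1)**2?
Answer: 2267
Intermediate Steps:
v(L) = 1
(2319 - Q(51)) - v(-6) = (2319 - 1*51) - 1*1 = (2319 - 51) - 1 = 2268 - 1 = 2267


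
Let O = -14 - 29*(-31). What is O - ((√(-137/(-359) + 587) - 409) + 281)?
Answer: 1013 - 3*√8411370/359 ≈ 988.76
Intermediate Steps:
O = 885 (O = -14 + 899 = 885)
O - ((√(-137/(-359) + 587) - 409) + 281) = 885 - ((√(-137/(-359) + 587) - 409) + 281) = 885 - ((√(-137*(-1/359) + 587) - 409) + 281) = 885 - ((√(137/359 + 587) - 409) + 281) = 885 - ((√(210870/359) - 409) + 281) = 885 - ((3*√8411370/359 - 409) + 281) = 885 - ((-409 + 3*√8411370/359) + 281) = 885 - (-128 + 3*√8411370/359) = 885 + (128 - 3*√8411370/359) = 1013 - 3*√8411370/359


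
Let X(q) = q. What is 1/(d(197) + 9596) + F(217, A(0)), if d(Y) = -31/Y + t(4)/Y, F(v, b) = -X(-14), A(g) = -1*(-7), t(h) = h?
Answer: 26465587/1890385 ≈ 14.000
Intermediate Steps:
A(g) = 7
F(v, b) = 14 (F(v, b) = -1*(-14) = 14)
d(Y) = -27/Y (d(Y) = -31/Y + 4/Y = -27/Y)
1/(d(197) + 9596) + F(217, A(0)) = 1/(-27/197 + 9596) + 14 = 1/(1890385/197) + 14 = 197/1890385 + 14 = 26465587/1890385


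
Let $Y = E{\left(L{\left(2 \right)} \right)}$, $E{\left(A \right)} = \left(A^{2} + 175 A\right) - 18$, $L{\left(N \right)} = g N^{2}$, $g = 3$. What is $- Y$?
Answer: $-2226$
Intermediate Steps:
$L{\left(N \right)} = 3 N^{2}$
$E{\left(A \right)} = -18 + A^{2} + 175 A$
$Y = 2226$ ($Y = -18 + \left(3 \cdot 2^{2}\right)^{2} + 175 \cdot 3 \cdot 2^{2} = -18 + \left(3 \cdot 4\right)^{2} + 175 \cdot 3 \cdot 4 = -18 + 12^{2} + 175 \cdot 12 = -18 + 144 + 2100 = 2226$)
$- Y = \left(-1\right) 2226 = -2226$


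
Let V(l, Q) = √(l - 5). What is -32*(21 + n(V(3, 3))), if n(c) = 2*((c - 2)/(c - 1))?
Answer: -2272/3 - 64*I*√2/3 ≈ -757.33 - 30.17*I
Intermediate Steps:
V(l, Q) = √(-5 + l)
n(c) = 2*(-2 + c)/(-1 + c) (n(c) = 2*((-2 + c)/(-1 + c)) = 2*(-2 + c)/(-1 + c))
-32*(21 + n(V(3, 3))) = -32*(21 + 2*(-2 + √(-5 + 3))/(-1 + √(-5 + 3))) = -32*(21 + 2*(-2 + √(-2))/(-1 + √(-2))) = -32*(21 + 2*(-2 + I*√2)/(-1 + I*√2)) = -672 - 64*(-2 + I*√2)/(-1 + I*√2)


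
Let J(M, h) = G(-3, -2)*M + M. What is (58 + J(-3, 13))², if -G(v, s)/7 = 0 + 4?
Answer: 19321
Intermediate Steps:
G(v, s) = -28 (G(v, s) = -7*(0 + 4) = -7*4 = -28)
J(M, h) = -27*M (J(M, h) = -28*M + M = -27*M)
(58 + J(-3, 13))² = (58 - 27*(-3))² = (58 + 81)² = 139² = 19321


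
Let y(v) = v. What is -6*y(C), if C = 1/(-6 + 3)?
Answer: 2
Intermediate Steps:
C = -⅓ (C = 1/(-3) = -⅓ ≈ -0.33333)
-6*y(C) = -6*(-⅓) = 2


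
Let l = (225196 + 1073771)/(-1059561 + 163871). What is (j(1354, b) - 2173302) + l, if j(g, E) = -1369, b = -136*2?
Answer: -1947832366957/895690 ≈ -2.1747e+6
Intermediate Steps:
b = -272
l = -1298967/895690 (l = 1298967/(-895690) = 1298967*(-1/895690) = -1298967/895690 ≈ -1.4502)
(j(1354, b) - 2173302) + l = (-1369 - 2173302) - 1298967/895690 = -2174671 - 1298967/895690 = -1947832366957/895690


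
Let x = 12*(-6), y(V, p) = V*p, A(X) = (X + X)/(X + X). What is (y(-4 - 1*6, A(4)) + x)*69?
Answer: -5658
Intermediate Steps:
A(X) = 1 (A(X) = (2*X)/((2*X)) = (2*X)*(1/(2*X)) = 1)
x = -72
(y(-4 - 1*6, A(4)) + x)*69 = ((-4 - 1*6)*1 - 72)*69 = ((-4 - 6)*1 - 72)*69 = (-10*1 - 72)*69 = (-10 - 72)*69 = -82*69 = -5658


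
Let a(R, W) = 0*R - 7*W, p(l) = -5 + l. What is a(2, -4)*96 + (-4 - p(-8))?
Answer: 2697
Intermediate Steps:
a(R, W) = -7*W (a(R, W) = 0 - 7*W = -7*W)
a(2, -4)*96 + (-4 - p(-8)) = -7*(-4)*96 + (-4 - (-5 - 8)) = 28*96 + (-4 - 1*(-13)) = 2688 + (-4 + 13) = 2688 + 9 = 2697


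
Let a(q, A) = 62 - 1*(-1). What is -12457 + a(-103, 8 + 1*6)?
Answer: -12394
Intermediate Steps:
a(q, A) = 63 (a(q, A) = 62 + 1 = 63)
-12457 + a(-103, 8 + 1*6) = -12457 + 63 = -12394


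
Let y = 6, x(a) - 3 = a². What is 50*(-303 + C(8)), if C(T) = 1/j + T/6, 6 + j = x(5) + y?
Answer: -633425/42 ≈ -15082.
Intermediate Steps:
x(a) = 3 + a²
j = 28 (j = -6 + ((3 + 5²) + 6) = -6 + ((3 + 25) + 6) = -6 + (28 + 6) = -6 + 34 = 28)
C(T) = 1/28 + T/6
50*(-303 + C(8)) = 50*(-303 + (1/28 + (⅙)*8)) = 50*(-303 + (1/28 + 4/3)) = 50*(-303 + 115/84) = 50*(-25337/84) = -633425/42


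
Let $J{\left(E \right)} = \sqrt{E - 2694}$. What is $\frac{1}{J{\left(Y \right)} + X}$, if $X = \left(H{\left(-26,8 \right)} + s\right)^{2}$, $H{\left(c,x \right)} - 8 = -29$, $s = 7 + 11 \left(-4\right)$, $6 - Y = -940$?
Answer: $\frac{841}{2829561} - \frac{i \sqrt{437}}{5659122} \approx 0.00029722 - 3.694 \cdot 10^{-6} i$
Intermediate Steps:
$Y = 946$ ($Y = 6 - -940 = 6 + 940 = 946$)
$s = -37$ ($s = 7 - 44 = -37$)
$H{\left(c,x \right)} = -21$ ($H{\left(c,x \right)} = 8 - 29 = -21$)
$J{\left(E \right)} = \sqrt{-2694 + E}$
$X = 3364$ ($X = \left(-21 - 37\right)^{2} = \left(-58\right)^{2} = 3364$)
$\frac{1}{J{\left(Y \right)} + X} = \frac{1}{\sqrt{-2694 + 946} + 3364} = \frac{1}{\sqrt{-1748} + 3364} = \frac{1}{2 i \sqrt{437} + 3364} = \frac{1}{3364 + 2 i \sqrt{437}}$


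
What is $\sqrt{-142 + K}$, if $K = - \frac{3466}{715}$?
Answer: $\frac{2 i \sqrt{18768035}}{715} \approx 12.118 i$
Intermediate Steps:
$K = - \frac{3466}{715}$ ($K = \left(-3466\right) \frac{1}{715} = - \frac{3466}{715} \approx -4.8475$)
$\sqrt{-142 + K} = \sqrt{-142 - \frac{3466}{715}} = \sqrt{- \frac{104996}{715}} = \frac{2 i \sqrt{18768035}}{715}$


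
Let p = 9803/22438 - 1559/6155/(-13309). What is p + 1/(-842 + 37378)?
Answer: 14671334240208241/33577520965902680 ≈ 0.43694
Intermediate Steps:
p = 803066302527/1838051290010 (p = 9803*(1/22438) - 1559*1/6155*(-1/13309) = 9803/22438 - 1559/6155*(-1/13309) = 9803/22438 + 1559/81916895 = 803066302527/1838051290010 ≈ 0.43691)
p + 1/(-842 + 37378) = 803066302527/1838051290010 + 1/(-842 + 37378) = 803066302527/1838051290010 + 1/36536 = 14671334240208241/33577520965902680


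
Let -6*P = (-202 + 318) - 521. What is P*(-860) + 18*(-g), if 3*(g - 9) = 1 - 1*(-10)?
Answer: -58278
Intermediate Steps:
g = 38/3 (g = 9 + (1 - 1*(-10))/3 = 9 + (1 + 10)/3 = 9 + (1/3)*11 = 9 + 11/3 = 38/3 ≈ 12.667)
P = 135/2 (P = -((-202 + 318) - 521)/6 = -(116 - 521)/6 = -1/6*(-405) = 135/2 ≈ 67.500)
P*(-860) + 18*(-g) = (135/2)*(-860) + 18*(-1*38/3) = -58050 + 18*(-38/3) = -58050 - 228 = -58278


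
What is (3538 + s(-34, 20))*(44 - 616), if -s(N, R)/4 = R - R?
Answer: -2023736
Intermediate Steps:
s(N, R) = 0 (s(N, R) = -4*(R - R) = -4*0 = 0)
(3538 + s(-34, 20))*(44 - 616) = (3538 + 0)*(44 - 616) = 3538*(-572) = -2023736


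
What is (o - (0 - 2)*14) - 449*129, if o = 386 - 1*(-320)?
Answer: -57187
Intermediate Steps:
o = 706 (o = 386 + 320 = 706)
(o - (0 - 2)*14) - 449*129 = (706 - (0 - 2)*14) - 449*129 = (706 - (-2)*14) - 57921 = (706 - 1*(-28)) - 57921 = (706 + 28) - 57921 = 734 - 57921 = -57187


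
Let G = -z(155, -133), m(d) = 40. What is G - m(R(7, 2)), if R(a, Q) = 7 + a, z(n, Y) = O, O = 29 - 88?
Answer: 19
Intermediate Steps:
O = -59
z(n, Y) = -59
G = 59 (G = -1*(-59) = 59)
G - m(R(7, 2)) = 59 - 1*40 = 59 - 40 = 19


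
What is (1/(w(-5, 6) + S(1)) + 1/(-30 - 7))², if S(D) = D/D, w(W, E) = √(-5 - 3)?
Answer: 8*(-161*I - 18*√2)/(1369*(4*√2 + 7*I)) ≈ -0.091695 - 0.05285*I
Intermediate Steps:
w(W, E) = 2*I*√2 (w(W, E) = √(-8) = 2*I*√2)
S(D) = 1
(1/(w(-5, 6) + S(1)) + 1/(-30 - 7))² = (1/(2*I*√2 + 1) + 1/(-30 - 7))² = (1/(1 + 2*I*√2) + 1/(-37))² = (1/(1 + 2*I*√2) - 1/37)² = (-1/37 + 1/(1 + 2*I*√2))²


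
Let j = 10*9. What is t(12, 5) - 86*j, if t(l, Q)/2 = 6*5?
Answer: -7680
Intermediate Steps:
t(l, Q) = 60 (t(l, Q) = 2*(6*5) = 2*30 = 60)
j = 90
t(12, 5) - 86*j = 60 - 86*90 = 60 - 7740 = -7680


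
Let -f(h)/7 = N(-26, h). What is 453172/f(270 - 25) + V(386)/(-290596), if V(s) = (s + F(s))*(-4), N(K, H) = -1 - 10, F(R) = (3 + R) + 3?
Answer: 32922552534/5593973 ≈ 5885.4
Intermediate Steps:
F(R) = 6 + R
N(K, H) = -11
f(h) = 77 (f(h) = -7*(-11) = 77)
V(s) = -24 - 8*s (V(s) = (s + (6 + s))*(-4) = (6 + 2*s)*(-4) = -24 - 8*s)
453172/f(270 - 25) + V(386)/(-290596) = 453172/77 + (-24 - 8*386)/(-290596) = 453172*(1/77) + (-24 - 3088)*(-1/290596) = 453172/77 - 3112*(-1/290596) = 453172/77 + 778/72649 = 32922552534/5593973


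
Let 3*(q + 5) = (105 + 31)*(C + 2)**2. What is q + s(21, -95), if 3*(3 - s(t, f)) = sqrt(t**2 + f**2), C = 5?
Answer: 6658/3 - sqrt(9466)/3 ≈ 2186.9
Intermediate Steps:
s(t, f) = 3 - sqrt(f**2 + t**2)/3 (s(t, f) = 3 - sqrt(t**2 + f**2)/3 = 3 - sqrt(f**2 + t**2)/3)
q = 6649/3 (q = -5 + ((105 + 31)*(5 + 2)**2)/3 = -5 + (136*7**2)/3 = -5 + (136*49)/3 = -5 + (1/3)*6664 = -5 + 6664/3 = 6649/3 ≈ 2216.3)
q + s(21, -95) = 6649/3 + (3 - sqrt((-95)**2 + 21**2)/3) = 6649/3 + (3 - sqrt(9025 + 441)/3) = 6649/3 + (3 - sqrt(9466)/3) = 6658/3 - sqrt(9466)/3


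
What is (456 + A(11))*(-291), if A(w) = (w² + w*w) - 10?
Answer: -200208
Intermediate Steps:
A(w) = -10 + 2*w² (A(w) = (w² + w²) - 10 = 2*w² - 10 = -10 + 2*w²)
(456 + A(11))*(-291) = (456 + (-10 + 2*11²))*(-291) = (456 + (-10 + 2*121))*(-291) = (456 + (-10 + 242))*(-291) = (456 + 232)*(-291) = 688*(-291) = -200208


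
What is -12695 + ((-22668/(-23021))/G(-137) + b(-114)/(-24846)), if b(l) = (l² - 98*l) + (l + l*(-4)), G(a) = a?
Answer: -165812275576348/13060204657 ≈ -12696.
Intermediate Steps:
b(l) = l² - 101*l (b(l) = (l² - 98*l) + (l - 4*l) = (l² - 98*l) - 3*l = l² - 101*l)
-12695 + ((-22668/(-23021))/G(-137) + b(-114)/(-24846)) = -12695 + (-22668/(-23021)/(-137) - 114*(-101 - 114)/(-24846)) = -12695 + (-22668*(-1/23021)*(-1/137) - 114*(-215)*(-1/24846)) = -12695 + ((22668/23021)*(-1/137) + 24510*(-1/24846)) = -12695 + (-22668/3153877 - 4085/4141) = -12695 - 12977455733/13060204657 = -165812275576348/13060204657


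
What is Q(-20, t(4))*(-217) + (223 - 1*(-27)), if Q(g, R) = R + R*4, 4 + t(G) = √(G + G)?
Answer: 4590 - 2170*√2 ≈ 1521.2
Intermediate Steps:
t(G) = -4 + √2*√G (t(G) = -4 + √(G + G) = -4 + √(2*G) = -4 + √2*√G)
Q(g, R) = 5*R (Q(g, R) = R + 4*R = 5*R)
Q(-20, t(4))*(-217) + (223 - 1*(-27)) = (5*(-4 + √2*√4))*(-217) + (223 - 1*(-27)) = (5*(-4 + √2*2))*(-217) + (223 + 27) = (5*(-4 + 2*√2))*(-217) + 250 = (-20 + 10*√2)*(-217) + 250 = (4340 - 2170*√2) + 250 = 4590 - 2170*√2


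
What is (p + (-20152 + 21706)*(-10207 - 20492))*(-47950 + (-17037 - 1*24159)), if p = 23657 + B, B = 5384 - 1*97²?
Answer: 4251070891644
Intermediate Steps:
B = -4025 (B = 5384 - 1*9409 = 5384 - 9409 = -4025)
p = 19632 (p = 23657 - 4025 = 19632)
(p + (-20152 + 21706)*(-10207 - 20492))*(-47950 + (-17037 - 1*24159)) = (19632 + (-20152 + 21706)*(-10207 - 20492))*(-47950 + (-17037 - 1*24159)) = (19632 + 1554*(-30699))*(-47950 + (-17037 - 24159)) = (19632 - 47706246)*(-47950 - 41196) = -47686614*(-89146) = 4251070891644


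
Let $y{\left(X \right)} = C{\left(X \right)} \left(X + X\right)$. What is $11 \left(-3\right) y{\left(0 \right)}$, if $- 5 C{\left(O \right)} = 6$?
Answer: $0$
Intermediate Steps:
$C{\left(O \right)} = - \frac{6}{5}$ ($C{\left(O \right)} = \left(- \frac{1}{5}\right) 6 = - \frac{6}{5}$)
$y{\left(X \right)} = - \frac{12 X}{5}$ ($y{\left(X \right)} = - \frac{6 \left(X + X\right)}{5} = - \frac{6 \cdot 2 X}{5} = - \frac{12 X}{5}$)
$11 \left(-3\right) y{\left(0 \right)} = 11 \left(-3\right) \left(\left(- \frac{12}{5}\right) 0\right) = \left(-33\right) 0 = 0$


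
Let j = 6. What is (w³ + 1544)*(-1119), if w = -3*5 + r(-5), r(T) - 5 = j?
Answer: -1656120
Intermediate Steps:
r(T) = 11 (r(T) = 5 + 6 = 11)
w = -4 (w = -3*5 + 11 = -15 + 11 = -4)
(w³ + 1544)*(-1119) = ((-4)³ + 1544)*(-1119) = (-64 + 1544)*(-1119) = 1480*(-1119) = -1656120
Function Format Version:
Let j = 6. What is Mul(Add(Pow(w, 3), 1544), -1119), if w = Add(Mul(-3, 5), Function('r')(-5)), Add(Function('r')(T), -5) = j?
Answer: -1656120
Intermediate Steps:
Function('r')(T) = 11 (Function('r')(T) = Add(5, 6) = 11)
w = -4 (w = Add(Mul(-3, 5), 11) = Add(-15, 11) = -4)
Mul(Add(Pow(w, 3), 1544), -1119) = Mul(Add(Pow(-4, 3), 1544), -1119) = Mul(Add(-64, 1544), -1119) = Mul(1480, -1119) = -1656120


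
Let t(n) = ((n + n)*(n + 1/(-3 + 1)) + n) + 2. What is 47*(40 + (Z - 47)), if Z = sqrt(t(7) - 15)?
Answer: -329 + 47*sqrt(85) ≈ 104.32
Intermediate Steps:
t(n) = 2 + n + 2*n*(-1/2 + n) (t(n) = ((2*n)*(n + 1/(-2)) + n) + 2 = ((2*n)*(n - 1/2) + n) + 2 = ((2*n)*(-1/2 + n) + n) + 2 = (2*n*(-1/2 + n) + n) + 2 = (n + 2*n*(-1/2 + n)) + 2 = 2 + n + 2*n*(-1/2 + n))
Z = sqrt(85) (Z = sqrt((2 + 2*7**2) - 15) = sqrt((2 + 2*49) - 15) = sqrt((2 + 98) - 15) = sqrt(100 - 15) = sqrt(85) ≈ 9.2195)
47*(40 + (Z - 47)) = 47*(40 + (sqrt(85) - 47)) = 47*(40 + (-47 + sqrt(85))) = 47*(-7 + sqrt(85)) = -329 + 47*sqrt(85)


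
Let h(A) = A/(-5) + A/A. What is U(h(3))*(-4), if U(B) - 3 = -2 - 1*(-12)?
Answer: -52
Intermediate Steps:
h(A) = 1 - A/5 (h(A) = A*(-⅕) + 1 = -A/5 + 1 = 1 - A/5)
U(B) = 13 (U(B) = 3 + (-2 - 1*(-12)) = 3 + (-2 + 12) = 3 + 10 = 13)
U(h(3))*(-4) = 13*(-4) = -52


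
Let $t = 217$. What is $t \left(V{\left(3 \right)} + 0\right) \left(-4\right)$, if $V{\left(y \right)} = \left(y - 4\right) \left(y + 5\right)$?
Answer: $6944$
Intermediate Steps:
$V{\left(y \right)} = \left(-4 + y\right) \left(5 + y\right)$
$t \left(V{\left(3 \right)} + 0\right) \left(-4\right) = 217 \left(\left(-20 + 3 + 3^{2}\right) + 0\right) \left(-4\right) = 217 \left(\left(-20 + 3 + 9\right) + 0\right) \left(-4\right) = 217 \left(-8 + 0\right) \left(-4\right) = 217 \left(\left(-8\right) \left(-4\right)\right) = 217 \cdot 32 = 6944$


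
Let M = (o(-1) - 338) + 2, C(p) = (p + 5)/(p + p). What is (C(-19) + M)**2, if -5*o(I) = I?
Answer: 1015441956/9025 ≈ 1.1251e+5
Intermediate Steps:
C(p) = (5 + p)/(2*p) (C(p) = (5 + p)/((2*p)) = (5 + p)*(1/(2*p)) = (5 + p)/(2*p))
o(I) = -I/5
M = -1679/5 (M = (-1/5*(-1) - 338) + 2 = (1/5 - 338) + 2 = -1689/5 + 2 = -1679/5 ≈ -335.80)
(C(-19) + M)**2 = ((1/2)*(5 - 19)/(-19) - 1679/5)**2 = ((1/2)*(-1/19)*(-14) - 1679/5)**2 = (7/19 - 1679/5)**2 = (-31866/95)**2 = 1015441956/9025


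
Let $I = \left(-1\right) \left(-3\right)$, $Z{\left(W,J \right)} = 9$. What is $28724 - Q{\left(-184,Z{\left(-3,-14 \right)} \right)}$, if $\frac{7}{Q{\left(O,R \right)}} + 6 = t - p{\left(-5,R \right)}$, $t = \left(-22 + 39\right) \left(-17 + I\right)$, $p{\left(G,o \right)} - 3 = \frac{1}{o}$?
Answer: $\frac{63882239}{2224} \approx 28724.0$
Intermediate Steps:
$p{\left(G,o \right)} = 3 + \frac{1}{o}$
$I = 3$
$t = -238$ ($t = \left(-22 + 39\right) \left(-17 + 3\right) = 17 \left(-14\right) = -238$)
$Q{\left(O,R \right)} = \frac{7}{-247 - \frac{1}{R}}$ ($Q{\left(O,R \right)} = \frac{7}{-6 - \left(241 + \frac{1}{R}\right)} = \frac{7}{-247 - \frac{1}{R}}$)
$28724 - Q{\left(-184,Z{\left(-3,-14 \right)} \right)} = 28724 - \left(-7\right) 9 \frac{1}{1 + 247 \cdot 9} = 28724 - \left(-7\right) 9 \frac{1}{1 + 2223} = 28724 - \left(-7\right) 9 \cdot \frac{1}{2224} = 28724 - - \frac{63}{2224} = 28724 + \frac{63}{2224} = \frac{63882239}{2224}$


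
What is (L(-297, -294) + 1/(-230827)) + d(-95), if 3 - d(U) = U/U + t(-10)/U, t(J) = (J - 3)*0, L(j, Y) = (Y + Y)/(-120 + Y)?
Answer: 54475103/15927063 ≈ 3.4203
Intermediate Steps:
L(j, Y) = 2*Y/(-120 + Y) (L(j, Y) = (2*Y)/(-120 + Y) = 2*Y/(-120 + Y))
t(J) = 0 (t(J) = (-3 + J)*0 = 0)
d(U) = 2 (d(U) = 3 - (U/U + 0/U) = 3 - (1 + 0) = 3 - 1*1 = 3 - 1 = 2)
(L(-297, -294) + 1/(-230827)) + d(-95) = (2*(-294)/(-120 - 294) + 1/(-230827)) + 2 = (2*(-294)/(-414) - 1/230827) + 2 = (2*(-294)*(-1/414) - 1/230827) + 2 = (98/69 - 1/230827) + 2 = 22620977/15927063 + 2 = 54475103/15927063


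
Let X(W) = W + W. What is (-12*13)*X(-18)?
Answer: 5616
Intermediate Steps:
X(W) = 2*W
(-12*13)*X(-18) = (-12*13)*(2*(-18)) = -156*(-36) = 5616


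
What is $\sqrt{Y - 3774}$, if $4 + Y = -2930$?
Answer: $2 i \sqrt{1677} \approx 81.902 i$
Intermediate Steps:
$Y = -2934$ ($Y = -4 - 2930 = -2934$)
$\sqrt{Y - 3774} = \sqrt{-2934 - 3774} = \sqrt{-6708} = 2 i \sqrt{1677}$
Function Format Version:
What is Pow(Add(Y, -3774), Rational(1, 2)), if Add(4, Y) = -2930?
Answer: Mul(2, I, Pow(1677, Rational(1, 2))) ≈ Mul(81.902, I)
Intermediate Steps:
Y = -2934 (Y = Add(-4, -2930) = -2934)
Pow(Add(Y, -3774), Rational(1, 2)) = Pow(Add(-2934, -3774), Rational(1, 2)) = Pow(-6708, Rational(1, 2)) = Mul(2, I, Pow(1677, Rational(1, 2)))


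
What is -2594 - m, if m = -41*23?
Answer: -1651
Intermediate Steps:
m = -943
-2594 - m = -2594 - 1*(-943) = -2594 + 943 = -1651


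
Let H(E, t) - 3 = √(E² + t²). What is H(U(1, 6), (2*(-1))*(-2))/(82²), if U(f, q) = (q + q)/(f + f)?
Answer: 3/6724 + √13/3362 ≈ 0.0015186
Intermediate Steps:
U(f, q) = q/f (U(f, q) = (2*q)/((2*f)) = (2*q)*(1/(2*f)) = q/f)
H(E, t) = 3 + √(E² + t²)
H(U(1, 6), (2*(-1))*(-2))/(82²) = (3 + √((6/1)² + ((2*(-1))*(-2))²))/(82²) = (3 + √((6*1)² + (-2*(-2))²))/6724 = (3 + √(6² + 4²))*(1/6724) = (3 + √(36 + 16))*(1/6724) = (3 + √52)*(1/6724) = (3 + 2*√13)*(1/6724) = 3/6724 + √13/3362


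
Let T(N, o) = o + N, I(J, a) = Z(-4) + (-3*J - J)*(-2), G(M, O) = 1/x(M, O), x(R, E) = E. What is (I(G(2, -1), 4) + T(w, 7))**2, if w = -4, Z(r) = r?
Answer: 81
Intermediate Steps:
G(M, O) = 1/O
I(J, a) = -4 + 8*J (I(J, a) = -4 + (-3*J - J)*(-2) = -4 - 4*J*(-2) = -4 + 8*J)
T(N, o) = N + o
(I(G(2, -1), 4) + T(w, 7))**2 = ((-4 + 8/(-1)) + (-4 + 7))**2 = ((-4 + 8*(-1)) + 3)**2 = ((-4 - 8) + 3)**2 = (-12 + 3)**2 = (-9)**2 = 81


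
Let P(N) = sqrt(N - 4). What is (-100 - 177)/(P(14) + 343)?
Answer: -95011/117639 + 277*sqrt(10)/117639 ≈ -0.80020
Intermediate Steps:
P(N) = sqrt(-4 + N)
(-100 - 177)/(P(14) + 343) = (-100 - 177)/(sqrt(-4 + 14) + 343) = -277/(sqrt(10) + 343) = -277/(343 + sqrt(10))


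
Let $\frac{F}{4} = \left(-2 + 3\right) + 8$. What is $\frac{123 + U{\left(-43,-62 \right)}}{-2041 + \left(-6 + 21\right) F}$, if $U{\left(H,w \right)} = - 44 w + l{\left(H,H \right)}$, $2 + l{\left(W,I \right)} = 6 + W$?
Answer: $- \frac{148}{79} \approx -1.8734$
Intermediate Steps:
$F = 36$ ($F = 4 \left(\left(-2 + 3\right) + 8\right) = 4 \left(1 + 8\right) = 4 \cdot 9 = 36$)
$l{\left(W,I \right)} = 4 + W$ ($l{\left(W,I \right)} = -2 + \left(6 + W\right) = 4 + W$)
$U{\left(H,w \right)} = 4 + H - 44 w$ ($U{\left(H,w \right)} = - 44 w + \left(4 + H\right) = 4 + H - 44 w$)
$\frac{123 + U{\left(-43,-62 \right)}}{-2041 + \left(-6 + 21\right) F} = \frac{123 - -2689}{-2041 + \left(-6 + 21\right) 36} = \frac{123 + \left(4 - 43 + 2728\right)}{-2041 + 15 \cdot 36} = \frac{123 + 2689}{-2041 + 540} = \frac{2812}{-1501} = 2812 \left(- \frac{1}{1501}\right) = - \frac{148}{79}$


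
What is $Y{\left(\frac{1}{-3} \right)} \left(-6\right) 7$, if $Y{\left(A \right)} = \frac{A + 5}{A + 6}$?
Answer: $- \frac{588}{17} \approx -34.588$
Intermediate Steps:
$Y{\left(A \right)} = \frac{5 + A}{6 + A}$
$Y{\left(\frac{1}{-3} \right)} \left(-6\right) 7 = \frac{5 + \frac{1}{-3}}{6 + \frac{1}{-3}} \left(-6\right) 7 = \frac{5 - \frac{1}{3}}{6 - \frac{1}{3}} \left(-6\right) 7 = \frac{1}{\frac{17}{3}} \cdot \frac{14}{3} \left(-6\right) 7 = \frac{3}{17} \cdot \frac{14}{3} \left(-6\right) 7 = \frac{14}{17} \left(-6\right) 7 = \left(- \frac{84}{17}\right) 7 = - \frac{588}{17}$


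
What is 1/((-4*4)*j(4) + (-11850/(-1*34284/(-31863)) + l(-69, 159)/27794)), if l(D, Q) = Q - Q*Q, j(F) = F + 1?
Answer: -79407458/880954589419 ≈ -9.0138e-5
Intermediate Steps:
j(F) = 1 + F
l(D, Q) = Q - Q²
1/((-4*4)*j(4) + (-11850/(-1*34284/(-31863)) + l(-69, 159)/27794)) = 1/((-4*4)*(1 + 4) + (-11850/(-1*34284/(-31863)) + (159*(1 - 1*159))/27794)) = 1/(-16*5 + (-11850/((-34284*(-1/31863))) + (159*(1 - 159))*(1/27794))) = 1/(-80 + (-11850/11428/10621 + (159*(-158))*(1/27794))) = 1/(-80 + (-11850*10621/11428 - 25122*1/27794)) = 1/(-80 + (-62929425/5714 - 12561/13897)) = 1/(-80 - 874601992779/79407458) = 1/(-880954589419/79407458) = -79407458/880954589419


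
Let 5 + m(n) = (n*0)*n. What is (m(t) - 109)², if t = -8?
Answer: 12996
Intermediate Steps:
m(n) = -5 (m(n) = -5 + (n*0)*n = -5 + 0*n = -5 + 0 = -5)
(m(t) - 109)² = (-5 - 109)² = (-114)² = 12996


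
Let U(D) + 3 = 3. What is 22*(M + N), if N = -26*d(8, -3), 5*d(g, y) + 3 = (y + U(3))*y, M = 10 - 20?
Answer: -4532/5 ≈ -906.40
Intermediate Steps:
M = -10
U(D) = 0 (U(D) = -3 + 3 = 0)
d(g, y) = -⅗ + y²/5 (d(g, y) = -⅗ + ((y + 0)*y)/5 = -⅗ + (y*y)/5 = -⅗ + y²/5)
N = -156/5 (N = -26/(1/(-⅗ + (⅕)*(-3)²)) = -26/(1/(-⅗ + (⅕)*9)) = -26/(1/(-⅗ + 9/5)) = -26/(1/(6/5)) = -26/⅚ = -26*6/5 = -156/5 ≈ -31.200)
22*(M + N) = 22*(-10 - 156/5) = 22*(-206/5) = -4532/5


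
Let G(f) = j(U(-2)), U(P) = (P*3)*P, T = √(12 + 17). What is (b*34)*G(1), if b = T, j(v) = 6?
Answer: 204*√29 ≈ 1098.6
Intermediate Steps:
T = √29 ≈ 5.3852
U(P) = 3*P² (U(P) = (3*P)*P = 3*P²)
b = √29 ≈ 5.3852
G(f) = 6
(b*34)*G(1) = (√29*34)*6 = (34*√29)*6 = 204*√29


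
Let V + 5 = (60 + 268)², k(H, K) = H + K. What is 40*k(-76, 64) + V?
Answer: 107099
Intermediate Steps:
V = 107579 (V = -5 + (60 + 268)² = -5 + 328² = -5 + 107584 = 107579)
40*k(-76, 64) + V = 40*(-76 + 64) + 107579 = 40*(-12) + 107579 = -480 + 107579 = 107099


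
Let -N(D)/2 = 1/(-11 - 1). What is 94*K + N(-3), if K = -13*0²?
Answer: ⅙ ≈ 0.16667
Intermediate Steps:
K = 0 (K = -13*0 = 0)
N(D) = ⅙ (N(D) = -2/(-11 - 1) = -2/(-12) = -2*(-1/12) = ⅙)
94*K + N(-3) = 94*0 + ⅙ = 0 + ⅙ = ⅙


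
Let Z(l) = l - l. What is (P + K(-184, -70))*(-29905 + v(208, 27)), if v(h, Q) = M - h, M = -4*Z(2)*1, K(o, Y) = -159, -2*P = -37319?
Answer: -1114211113/2 ≈ -5.5711e+8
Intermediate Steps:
P = 37319/2 (P = -½*(-37319) = 37319/2 ≈ 18660.)
Z(l) = 0
M = 0 (M = -4*0*1 = 0*1 = 0)
v(h, Q) = -h (v(h, Q) = 0 - h = -h)
(P + K(-184, -70))*(-29905 + v(208, 27)) = (37319/2 - 159)*(-29905 - 1*208) = 37001*(-29905 - 208)/2 = (37001/2)*(-30113) = -1114211113/2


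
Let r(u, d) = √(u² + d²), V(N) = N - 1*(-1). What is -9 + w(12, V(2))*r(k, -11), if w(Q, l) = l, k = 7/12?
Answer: -9 + √17473/4 ≈ 24.046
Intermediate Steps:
V(N) = 1 + N (V(N) = N + 1 = 1 + N)
k = 7/12 (k = 7*(1/12) = 7/12 ≈ 0.58333)
r(u, d) = √(d² + u²)
-9 + w(12, V(2))*r(k, -11) = -9 + (1 + 2)*√((-11)² + (7/12)²) = -9 + 3*√(121 + 49/144) = -9 + 3*√(17473/144) = -9 + 3*(√17473/12) = -9 + √17473/4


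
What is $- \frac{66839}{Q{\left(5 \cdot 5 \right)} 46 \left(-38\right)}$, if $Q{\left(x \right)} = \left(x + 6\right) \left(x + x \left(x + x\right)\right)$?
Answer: $\frac{66839}{69089700} \approx 0.00096742$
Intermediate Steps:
$Q{\left(x \right)} = \left(6 + x\right) \left(x + 2 x^{2}\right)$ ($Q{\left(x \right)} = \left(6 + x\right) \left(x + x 2 x\right) = \left(6 + x\right) \left(x + 2 x^{2}\right)$)
$- \frac{66839}{Q{\left(5 \cdot 5 \right)} 46 \left(-38\right)} = - \frac{66839}{5 \cdot 5 \left(6 + 2 \left(5 \cdot 5\right)^{2} + 13 \cdot 5 \cdot 5\right) 46 \left(-38\right)} = - \frac{66839}{25 \left(6 + 2 \cdot 25^{2} + 13 \cdot 25\right) 46 \left(-38\right)} = - \frac{66839}{25 \left(6 + 2 \cdot 625 + 325\right) 46 \left(-38\right)} = - \frac{66839}{25 \left(6 + 1250 + 325\right) 46 \left(-38\right)} = - \frac{66839}{25 \cdot 1581 \cdot 46 \left(-38\right)} = - \frac{66839}{39525 \cdot 46 \left(-38\right)} = - \frac{66839}{1818150 \left(-38\right)} = - \frac{66839}{-69089700} = \left(-66839\right) \left(- \frac{1}{69089700}\right) = \frac{66839}{69089700}$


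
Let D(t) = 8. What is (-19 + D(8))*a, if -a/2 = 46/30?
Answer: 506/15 ≈ 33.733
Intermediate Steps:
a = -46/15 (a = -92/30 = -2*23/15 = -46/15 ≈ -3.0667)
(-19 + D(8))*a = (-19 + 8)*(-46/15) = -11*(-46/15) = 506/15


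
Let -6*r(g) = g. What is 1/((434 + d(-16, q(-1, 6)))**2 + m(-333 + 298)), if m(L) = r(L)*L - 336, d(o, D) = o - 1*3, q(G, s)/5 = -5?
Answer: 6/1030109 ≈ 5.8246e-6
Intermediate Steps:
q(G, s) = -25 (q(G, s) = 5*(-5) = -25)
r(g) = -g/6
d(o, D) = -3 + o (d(o, D) = o - 3 = -3 + o)
m(L) = -336 - L**2/6 (m(L) = (-L/6)*L - 336 = -L**2/6 - 336 = -336 - L**2/6)
1/((434 + d(-16, q(-1, 6)))**2 + m(-333 + 298)) = 1/((434 + (-3 - 16))**2 + (-336 - (-333 + 298)**2/6)) = 1/((434 - 19)**2 + (-336 - 1/6*(-35)**2)) = 1/(415**2 + (-336 - 1/6*1225)) = 1/(172225 + (-336 - 1225/6)) = 1/(172225 - 3241/6) = 1/(1030109/6) = 6/1030109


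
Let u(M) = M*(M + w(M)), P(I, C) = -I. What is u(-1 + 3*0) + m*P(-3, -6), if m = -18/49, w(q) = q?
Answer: 44/49 ≈ 0.89796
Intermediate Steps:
m = -18/49 (m = -18*1/49 = -18/49 ≈ -0.36735)
u(M) = 2*M² (u(M) = M*(M + M) = M*(2*M) = 2*M²)
u(-1 + 3*0) + m*P(-3, -6) = 2*(-1 + 3*0)² - (-18)*(-3)/49 = 2*(-1 + 0)² - 18/49*3 = 2*(-1)² - 54/49 = 2*1 - 54/49 = 2 - 54/49 = 44/49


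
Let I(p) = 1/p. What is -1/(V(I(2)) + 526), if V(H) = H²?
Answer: -4/2105 ≈ -0.0019002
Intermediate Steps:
-1/(V(I(2)) + 526) = -1/((1/2)² + 526) = -1/((½)² + 526) = -1/(¼ + 526) = -1/2105/4 = -1*4/2105 = -4/2105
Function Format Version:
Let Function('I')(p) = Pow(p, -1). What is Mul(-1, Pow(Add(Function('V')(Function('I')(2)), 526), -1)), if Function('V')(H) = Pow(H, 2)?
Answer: Rational(-4, 2105) ≈ -0.0019002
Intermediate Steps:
Mul(-1, Pow(Add(Function('V')(Function('I')(2)), 526), -1)) = Mul(-1, Pow(Add(Pow(Pow(2, -1), 2), 526), -1)) = Mul(-1, Pow(Add(Pow(Rational(1, 2), 2), 526), -1)) = Mul(-1, Pow(Add(Rational(1, 4), 526), -1)) = Mul(-1, Pow(Rational(2105, 4), -1)) = Mul(-1, Rational(4, 2105)) = Rational(-4, 2105)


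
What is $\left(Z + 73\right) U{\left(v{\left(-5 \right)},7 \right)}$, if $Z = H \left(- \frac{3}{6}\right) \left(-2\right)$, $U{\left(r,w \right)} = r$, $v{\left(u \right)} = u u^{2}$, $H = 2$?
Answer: $-9375$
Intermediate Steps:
$v{\left(u \right)} = u^{3}$
$Z = 2$ ($Z = 2 \left(- \frac{3}{6}\right) \left(-2\right) = 2 \left(\left(-3\right) \frac{1}{6}\right) \left(-2\right) = 2 \left(- \frac{1}{2}\right) \left(-2\right) = \left(-1\right) \left(-2\right) = 2$)
$\left(Z + 73\right) U{\left(v{\left(-5 \right)},7 \right)} = \left(2 + 73\right) \left(-5\right)^{3} = 75 \left(-125\right) = -9375$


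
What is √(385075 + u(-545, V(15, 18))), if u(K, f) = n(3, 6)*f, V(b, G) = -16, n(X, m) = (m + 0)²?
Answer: √384499 ≈ 620.08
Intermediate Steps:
n(X, m) = m²
u(K, f) = 36*f (u(K, f) = 6²*f = 36*f)
√(385075 + u(-545, V(15, 18))) = √(385075 + 36*(-16)) = √(385075 - 576) = √384499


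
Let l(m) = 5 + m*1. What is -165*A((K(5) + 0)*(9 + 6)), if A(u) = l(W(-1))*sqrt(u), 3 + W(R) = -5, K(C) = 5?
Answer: 2475*sqrt(3) ≈ 4286.8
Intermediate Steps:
W(R) = -8 (W(R) = -3 - 5 = -8)
l(m) = 5 + m
A(u) = -3*sqrt(u) (A(u) = (5 - 8)*sqrt(u) = -3*sqrt(u))
-165*A((K(5) + 0)*(9 + 6)) = -(-495)*sqrt((5 + 0)*(9 + 6)) = -(-495)*sqrt(5*15) = -(-495)*sqrt(75) = -(-495)*5*sqrt(3) = -(-2475)*sqrt(3) = 2475*sqrt(3)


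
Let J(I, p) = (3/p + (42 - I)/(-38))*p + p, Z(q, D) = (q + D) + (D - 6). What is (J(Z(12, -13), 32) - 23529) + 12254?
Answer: -214552/19 ≈ -11292.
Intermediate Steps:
Z(q, D) = -6 + q + 2*D (Z(q, D) = (D + q) + (-6 + D) = -6 + q + 2*D)
J(I, p) = p + p*(-21/19 + 3/p + I/38) (J(I, p) = (3/p + (42 - I)*(-1/38))*p + p = (3/p + (-21/19 + I/38))*p + p = (-21/19 + 3/p + I/38)*p + p = p*(-21/19 + 3/p + I/38) + p = p + p*(-21/19 + 3/p + I/38))
(J(Z(12, -13), 32) - 23529) + 12254 = ((3 - 2/19*32 + (1/38)*(-6 + 12 + 2*(-13))*32) - 23529) + 12254 = ((3 - 64/19 + (1/38)*(-6 + 12 - 26)*32) - 23529) + 12254 = ((3 - 64/19 + (1/38)*(-20)*32) - 23529) + 12254 = ((3 - 64/19 - 320/19) - 23529) + 12254 = (-327/19 - 23529) + 12254 = -447378/19 + 12254 = -214552/19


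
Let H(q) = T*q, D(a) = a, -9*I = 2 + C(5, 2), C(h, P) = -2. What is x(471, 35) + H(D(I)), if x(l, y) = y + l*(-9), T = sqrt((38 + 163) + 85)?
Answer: -4204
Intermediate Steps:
T = sqrt(286) (T = sqrt(201 + 85) = sqrt(286) ≈ 16.912)
x(l, y) = y - 9*l
I = 0 (I = -(2 - 2)/9 = -1/9*0 = 0)
H(q) = q*sqrt(286) (H(q) = sqrt(286)*q = q*sqrt(286))
x(471, 35) + H(D(I)) = (35 - 9*471) + 0*sqrt(286) = (35 - 4239) + 0 = -4204 + 0 = -4204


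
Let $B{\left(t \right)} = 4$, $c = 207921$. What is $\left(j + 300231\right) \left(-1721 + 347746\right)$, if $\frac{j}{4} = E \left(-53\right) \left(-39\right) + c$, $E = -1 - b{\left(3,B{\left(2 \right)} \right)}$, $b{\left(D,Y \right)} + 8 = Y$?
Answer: $400253691975$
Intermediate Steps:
$b{\left(D,Y \right)} = -8 + Y$
$E = 3$ ($E = -1 - \left(-8 + 4\right) = -1 - -4 = -1 + 4 = 3$)
$j = 856488$ ($j = 4 \left(3 \left(-53\right) \left(-39\right) + 207921\right) = 4 \left(\left(-159\right) \left(-39\right) + 207921\right) = 4 \left(6201 + 207921\right) = 4 \cdot 214122 = 856488$)
$\left(j + 300231\right) \left(-1721 + 347746\right) = \left(856488 + 300231\right) \left(-1721 + 347746\right) = 1156719 \cdot 346025 = 400253691975$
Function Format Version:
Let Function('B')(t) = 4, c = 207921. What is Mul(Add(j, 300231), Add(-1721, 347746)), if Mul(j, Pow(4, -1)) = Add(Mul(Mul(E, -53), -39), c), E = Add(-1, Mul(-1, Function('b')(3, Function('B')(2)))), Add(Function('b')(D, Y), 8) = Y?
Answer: 400253691975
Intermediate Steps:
Function('b')(D, Y) = Add(-8, Y)
E = 3 (E = Add(-1, Mul(-1, Add(-8, 4))) = Add(-1, Mul(-1, -4)) = Add(-1, 4) = 3)
j = 856488 (j = Mul(4, Add(Mul(Mul(3, -53), -39), 207921)) = Mul(4, Add(Mul(-159, -39), 207921)) = Mul(4, Add(6201, 207921)) = Mul(4, 214122) = 856488)
Mul(Add(j, 300231), Add(-1721, 347746)) = Mul(Add(856488, 300231), Add(-1721, 347746)) = Mul(1156719, 346025) = 400253691975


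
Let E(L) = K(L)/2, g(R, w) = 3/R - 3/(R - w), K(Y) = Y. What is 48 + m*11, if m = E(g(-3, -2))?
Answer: 59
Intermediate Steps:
g(R, w) = -3/(R - w) + 3/R
E(L) = L/2
m = 1 (m = (3*(-2)/(-3*(-2 - 1*(-3))))/2 = (3*(-2)*(-1/3)/(-2 + 3))/2 = (3*(-2)*(-1/3)/1)/2 = (3*(-2)*(-1/3)*1)/2 = (1/2)*2 = 1)
48 + m*11 = 48 + 1*11 = 48 + 11 = 59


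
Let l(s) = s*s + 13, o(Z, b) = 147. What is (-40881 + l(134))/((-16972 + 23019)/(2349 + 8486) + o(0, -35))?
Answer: -31031440/199849 ≈ -155.27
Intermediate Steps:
l(s) = 13 + s² (l(s) = s² + 13 = 13 + s²)
(-40881 + l(134))/((-16972 + 23019)/(2349 + 8486) + o(0, -35)) = (-40881 + (13 + 134²))/((-16972 + 23019)/(2349 + 8486) + 147) = (-40881 + (13 + 17956))/(6047/10835 + 147) = (-40881 + 17969)/(6047*(1/10835) + 147) = -22912/(6047/10835 + 147) = -22912/1598792/10835 = -22912*10835/1598792 = -31031440/199849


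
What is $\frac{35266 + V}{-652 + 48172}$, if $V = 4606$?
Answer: $\frac{1246}{1485} \approx 0.83906$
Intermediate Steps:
$\frac{35266 + V}{-652 + 48172} = \frac{35266 + 4606}{-652 + 48172} = \frac{39872}{47520} = 39872 \cdot \frac{1}{47520} = \frac{1246}{1485}$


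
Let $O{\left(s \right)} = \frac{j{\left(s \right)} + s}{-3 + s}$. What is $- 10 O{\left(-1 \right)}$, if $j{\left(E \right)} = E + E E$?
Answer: $- \frac{5}{2} \approx -2.5$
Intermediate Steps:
$j{\left(E \right)} = E + E^{2}$
$O{\left(s \right)} = \frac{s + s \left(1 + s\right)}{-3 + s}$ ($O{\left(s \right)} = \frac{s \left(1 + s\right) + s}{-3 + s} = \frac{s + s \left(1 + s\right)}{-3 + s}$)
$- 10 O{\left(-1 \right)} = - 10 \left(- \frac{2 - 1}{-3 - 1}\right) = - 10 \left(\left(-1\right) \frac{1}{-4} \cdot 1\right) = - 10 \left(\left(-1\right) \left(- \frac{1}{4}\right) 1\right) = \left(-10\right) \frac{1}{4} = - \frac{5}{2}$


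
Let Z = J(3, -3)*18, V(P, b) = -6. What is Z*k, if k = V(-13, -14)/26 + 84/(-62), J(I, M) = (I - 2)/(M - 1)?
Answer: 5751/806 ≈ 7.1352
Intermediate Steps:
J(I, M) = (-2 + I)/(-1 + M)
Z = -9/2 (Z = ((-2 + 3)/(-1 - 3))*18 = (1/(-4))*18 = -1/4*1*18 = -1/4*18 = -9/2 ≈ -4.5000)
k = -639/403 (k = -6/26 + 84/(-62) = -6*1/26 + 84*(-1/62) = -3/13 - 42/31 = -639/403 ≈ -1.5856)
Z*k = -9/2*(-639/403) = 5751/806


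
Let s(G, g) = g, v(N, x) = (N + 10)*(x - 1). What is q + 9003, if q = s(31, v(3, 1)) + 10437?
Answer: 19440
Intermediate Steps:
v(N, x) = (-1 + x)*(10 + N) (v(N, x) = (10 + N)*(-1 + x) = (-1 + x)*(10 + N))
q = 10437 (q = (-10 - 1*3 + 10*1 + 3*1) + 10437 = (-10 - 3 + 10 + 3) + 10437 = 0 + 10437 = 10437)
q + 9003 = 10437 + 9003 = 19440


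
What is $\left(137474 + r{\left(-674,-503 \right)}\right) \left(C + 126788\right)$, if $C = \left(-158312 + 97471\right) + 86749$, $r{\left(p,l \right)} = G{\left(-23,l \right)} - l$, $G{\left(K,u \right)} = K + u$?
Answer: $20988217896$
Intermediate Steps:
$r{\left(p,l \right)} = -23$ ($r{\left(p,l \right)} = \left(-23 + l\right) - l = -23$)
$C = 25908$ ($C = -60841 + 86749 = 25908$)
$\left(137474 + r{\left(-674,-503 \right)}\right) \left(C + 126788\right) = \left(137474 - 23\right) \left(25908 + 126788\right) = 137451 \cdot 152696 = 20988217896$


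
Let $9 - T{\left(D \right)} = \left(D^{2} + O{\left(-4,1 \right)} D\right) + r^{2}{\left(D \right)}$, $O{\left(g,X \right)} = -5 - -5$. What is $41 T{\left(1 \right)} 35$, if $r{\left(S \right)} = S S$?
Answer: $10045$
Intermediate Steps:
$r{\left(S \right)} = S^{2}$
$O{\left(g,X \right)} = 0$ ($O{\left(g,X \right)} = -5 + 5 = 0$)
$T{\left(D \right)} = 9 - D^{2} - D^{4}$ ($T{\left(D \right)} = 9 - \left(\left(D^{2} + 0 D\right) + \left(D^{2}\right)^{2}\right) = 9 - \left(\left(D^{2} + 0\right) + D^{4}\right) = 9 - \left(D^{2} + D^{4}\right) = 9 - D^{2} - D^{4}$)
$41 T{\left(1 \right)} 35 = 41 \left(9 - 1^{2} - 1^{4}\right) 35 = 41 \left(9 - 1 - 1\right) 35 = 41 \cdot 7 \cdot 35 = 287 \cdot 35 = 10045$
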